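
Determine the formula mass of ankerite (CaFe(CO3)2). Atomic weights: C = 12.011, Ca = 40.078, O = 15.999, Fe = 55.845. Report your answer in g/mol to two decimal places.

215.94 g/mol

Ca: 1 × 40.078 = 40.0780
Fe: 1 × 55.845 = 55.8450
C: 2 × 12.011 = 24.0220
O: 6 × 15.999 = 95.9940
Summing the contributions gives the formula mass.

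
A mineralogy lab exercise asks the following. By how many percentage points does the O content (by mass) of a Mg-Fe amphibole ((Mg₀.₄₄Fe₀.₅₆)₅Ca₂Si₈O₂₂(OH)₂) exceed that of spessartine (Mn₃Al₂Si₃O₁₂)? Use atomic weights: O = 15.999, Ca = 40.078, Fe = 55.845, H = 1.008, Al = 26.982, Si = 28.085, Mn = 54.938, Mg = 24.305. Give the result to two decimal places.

M((Mg₀.₄₄Fe₀.₅₆)₅Ca₂Si₈O₂₂(OH)₂) = 900.665 g/mol, so wt% O = 383.976/900.665 × 100 = 42.63%.
M(Mn₃Al₂Si₃O₁₂) = 495.021 g/mol, so wt% O = 191.988/495.021 × 100 = 38.78%.
42.63 − 38.78 = 3.85 pp.

3.85 percentage points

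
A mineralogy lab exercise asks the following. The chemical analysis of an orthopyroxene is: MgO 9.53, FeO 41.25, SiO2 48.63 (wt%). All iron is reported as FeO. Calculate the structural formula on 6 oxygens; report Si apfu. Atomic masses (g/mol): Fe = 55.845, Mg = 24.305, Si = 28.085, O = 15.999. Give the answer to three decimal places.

MgO: 9.53/40.304 = 0.23645 mol → 0.23645 mol Mg, 0.23645 mol O.
FeO: 41.25/71.844 = 0.57416 mol → 0.57416 mol Fe, 0.57416 mol O.
SiO2: 48.63/60.083 = 0.80938 mol → 0.80938 mol Si, 1.61876 mol O.
Total oxygen = 2.42937 mol. Normalization factor = 6/2.42937 = 2.46978.
Si per 6 O = 0.80938 × 2.46978 = 1.999.

1.999 Si apfu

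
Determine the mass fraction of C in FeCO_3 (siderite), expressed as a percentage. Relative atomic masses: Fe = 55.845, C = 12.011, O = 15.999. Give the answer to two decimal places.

10.37 mass %

Formula mass = 1×55.845 + 1×12.011 + 3×15.999 = 115.853 g/mol, of which 12.011 g is C.
So C makes up 12.011/115.853 = 0.1037 of the mass, i.e. 10.37%.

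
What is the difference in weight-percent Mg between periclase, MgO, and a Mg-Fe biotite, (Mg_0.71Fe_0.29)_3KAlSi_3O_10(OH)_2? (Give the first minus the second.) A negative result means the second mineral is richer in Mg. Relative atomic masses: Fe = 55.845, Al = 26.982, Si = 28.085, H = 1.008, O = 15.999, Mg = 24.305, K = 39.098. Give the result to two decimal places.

48.66 percentage points

M(MgO) = 40.304 g/mol, so wt% Mg = 24.305/40.304 × 100 = 60.30%.
M((Mg_0.71Fe_0.29)_3KAlSi_3O_10(OH)_2) = 444.694 g/mol, so wt% Mg = 51.770/444.694 × 100 = 11.64%.
60.30 − 11.64 = 48.66 pp.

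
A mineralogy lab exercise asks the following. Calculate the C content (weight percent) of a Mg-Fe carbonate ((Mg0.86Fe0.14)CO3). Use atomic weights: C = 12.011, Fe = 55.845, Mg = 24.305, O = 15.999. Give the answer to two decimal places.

M((Mg0.86Fe0.14)CO3) = 88.729 g/mol.
C contributes 1 × 12.011 = 12.011 g per mole.
12.011/88.729 = 0.1354 → 13.54%.

13.54 weight percent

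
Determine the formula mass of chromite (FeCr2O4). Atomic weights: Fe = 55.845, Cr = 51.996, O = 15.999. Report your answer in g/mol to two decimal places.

223.83 g/mol

Fe: 1 × 55.845 = 55.8450
Cr: 2 × 51.996 = 103.9920
O: 4 × 15.999 = 63.9960
Summing the contributions gives the formula mass.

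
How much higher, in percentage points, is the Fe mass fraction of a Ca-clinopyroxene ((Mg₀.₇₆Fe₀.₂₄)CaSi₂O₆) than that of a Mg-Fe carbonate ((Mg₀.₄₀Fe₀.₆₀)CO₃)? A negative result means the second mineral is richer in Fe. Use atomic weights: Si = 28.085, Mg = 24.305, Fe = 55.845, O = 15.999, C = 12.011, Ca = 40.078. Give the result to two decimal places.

-26.48 percentage points

Fe in (Mg₀.₇₆Fe₀.₂₄)CaSi₂O₆: molar mass 224.117 g/mol; 0.24×55.845 = 13.403 g → 5.98 wt%.
Fe in (Mg₀.₄₀Fe₀.₆₀)CO₃: molar mass 103.237 g/mol; 0.60×55.845 = 33.507 g → 32.46 wt%.
Difference = 5.98 − 32.46 = -26.48 percentage points.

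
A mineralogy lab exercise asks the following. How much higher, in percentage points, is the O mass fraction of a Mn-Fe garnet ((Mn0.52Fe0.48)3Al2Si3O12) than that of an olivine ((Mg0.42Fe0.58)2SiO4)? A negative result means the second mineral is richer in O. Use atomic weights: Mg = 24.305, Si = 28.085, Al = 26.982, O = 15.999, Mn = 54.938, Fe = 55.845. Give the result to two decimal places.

2.58 percentage points

M((Mn0.52Fe0.48)3Al2Si3O12) = 496.327 g/mol, so wt% O = 191.988/496.327 × 100 = 38.68%.
M((Mg0.42Fe0.58)2SiO4) = 177.277 g/mol, so wt% O = 63.996/177.277 × 100 = 36.10%.
38.68 − 36.10 = 2.58 pp.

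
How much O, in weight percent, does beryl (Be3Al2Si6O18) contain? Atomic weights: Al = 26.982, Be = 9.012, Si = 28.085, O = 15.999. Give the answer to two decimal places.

Formula mass = 3·9.012 + 2·26.982 + 6·28.085 + 18·15.999 = 537.492 g/mol, of which 287.982 g is O.
So O makes up 287.982/537.492 = 0.5358 of the mass, i.e. 53.58%.

53.58 weight percent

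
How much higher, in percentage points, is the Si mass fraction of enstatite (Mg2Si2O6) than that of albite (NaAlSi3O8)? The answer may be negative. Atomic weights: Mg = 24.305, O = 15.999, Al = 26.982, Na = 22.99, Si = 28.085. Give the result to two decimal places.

Si in Mg2Si2O6: molar mass 200.774 g/mol; 2×28.085 = 56.170 g → 27.98 wt%.
Si in NaAlSi3O8: molar mass 262.219 g/mol; 3×28.085 = 84.255 g → 32.13 wt%.
Difference = 27.98 − 32.13 = -4.15 percentage points.

-4.15 percentage points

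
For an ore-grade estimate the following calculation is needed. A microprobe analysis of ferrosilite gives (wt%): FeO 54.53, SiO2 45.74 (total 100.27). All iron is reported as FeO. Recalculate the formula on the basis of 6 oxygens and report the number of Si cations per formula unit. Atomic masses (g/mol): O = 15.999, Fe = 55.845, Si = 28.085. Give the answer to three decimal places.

54.53 wt% FeO ÷ 71.844 g/mol = 0.75901 mol, giving 0.75901 Fe and 0.75901 O.
45.74 wt% SiO2 ÷ 60.083 g/mol = 0.76128 mol, giving 0.76128 Si and 1.52256 O.
Oxygen sums to 2.28157; scaling by 6/2.28157 = 2.62977 puts the formula on 6 O.
Si: 0.76128 × 2.62977 = 2.002 atoms per formula unit.

2.002 Si apfu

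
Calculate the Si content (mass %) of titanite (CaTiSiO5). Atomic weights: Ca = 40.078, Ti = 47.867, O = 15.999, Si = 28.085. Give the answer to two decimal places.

Molar mass of CaTiSiO5: 1×40.078 + 1×47.867 + 1×28.085 + 5×15.999 = 196.025 g/mol.
Mass of Si per formula unit: 1 × 28.085 = 28.085 g.
Weight fraction Si = 28.085 / 196.025 = 0.1433.

14.33 mass %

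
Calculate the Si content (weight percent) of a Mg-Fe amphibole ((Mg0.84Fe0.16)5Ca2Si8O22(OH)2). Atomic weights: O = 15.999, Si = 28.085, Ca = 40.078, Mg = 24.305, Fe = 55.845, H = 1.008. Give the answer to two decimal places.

26.82 weight percent

M((Mg0.84Fe0.16)5Ca2Si8O22(OH)2) = 837.585 g/mol.
Si contributes 8 × 28.085 = 224.680 g per mole.
224.680/837.585 = 0.2682 → 26.82%.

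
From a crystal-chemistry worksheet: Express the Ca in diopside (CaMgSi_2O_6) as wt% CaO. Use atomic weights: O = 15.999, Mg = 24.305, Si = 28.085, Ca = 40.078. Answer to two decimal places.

25.90 wt%

M(CaMgSi_2O_6) = 216.547 g/mol; M(CaO) = 56.077 g/mol.
Moles CaO per formula unit = 1 Ca ÷ 1 = 1.0000.
CaO fraction = (1.0000 × 56.077) / 216.547 = 56.077/216.547 = 0.2590.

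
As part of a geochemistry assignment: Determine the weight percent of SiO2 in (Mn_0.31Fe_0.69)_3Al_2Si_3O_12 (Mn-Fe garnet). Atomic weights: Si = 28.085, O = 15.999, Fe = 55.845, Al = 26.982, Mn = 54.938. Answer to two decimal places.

Formula mass = 496.898 g/mol.
3 Si → 3.0000 mol SiO2 per formula unit; M(SiO2) = 60.083, so SiO2 mass = 180.249 g.
180.249/496.898 × 100 = 36.27 wt%.

36.27 wt%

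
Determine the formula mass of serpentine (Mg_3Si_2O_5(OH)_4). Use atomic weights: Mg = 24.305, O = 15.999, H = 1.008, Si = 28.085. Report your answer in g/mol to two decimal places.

M = 3·24.305 + 2·28.085 + 9·15.999 + 4·1.008

277.11 g/mol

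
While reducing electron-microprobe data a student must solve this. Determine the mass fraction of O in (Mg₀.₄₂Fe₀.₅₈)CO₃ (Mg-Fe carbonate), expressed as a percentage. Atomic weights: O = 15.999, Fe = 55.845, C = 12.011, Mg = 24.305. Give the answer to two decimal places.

Molar mass of (Mg₀.₄₂Fe₀.₅₈)CO₃: 0.42×24.305 + 0.58×55.845 + 1×12.011 + 3×15.999 = 102.606 g/mol.
Mass of O per formula unit: 3 × 15.999 = 47.997 g.
Weight fraction O = 47.997 / 102.606 = 0.4678.

46.78 mass %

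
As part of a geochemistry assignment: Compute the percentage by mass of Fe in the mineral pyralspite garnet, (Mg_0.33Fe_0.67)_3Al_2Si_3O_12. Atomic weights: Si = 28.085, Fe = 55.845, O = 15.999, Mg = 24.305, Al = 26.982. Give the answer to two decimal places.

Molar mass of (Mg_0.33Fe_0.67)_3Al_2Si_3O_12: 0.99×24.305 + 2.01×55.845 + 2×26.982 + 3×28.085 + 12×15.999 = 466.517 g/mol.
Mass of Fe per formula unit: 2.01 × 55.845 = 112.248 g.
Weight fraction Fe = 112.248 / 466.517 = 0.2406.

24.06 weight percent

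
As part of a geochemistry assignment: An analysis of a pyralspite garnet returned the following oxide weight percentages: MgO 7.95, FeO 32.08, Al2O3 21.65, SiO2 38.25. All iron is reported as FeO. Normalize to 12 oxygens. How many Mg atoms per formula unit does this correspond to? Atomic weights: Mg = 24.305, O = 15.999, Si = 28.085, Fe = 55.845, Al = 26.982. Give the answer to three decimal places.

MgO: 7.95/40.304 = 0.19725 mol → 0.19725 mol Mg, 0.19725 mol O.
FeO: 32.08/71.844 = 0.44652 mol → 0.44652 mol Fe, 0.44652 mol O.
Al2O3: 21.65/101.961 = 0.21234 mol → 0.42468 mol Al, 0.63702 mol O.
SiO2: 38.25/60.083 = 0.63662 mol → 0.63662 mol Si, 1.27324 mol O.
Total oxygen = 2.55403 mol. Normalization factor = 12/2.55403 = 4.69846.
Mg per 12 O = 0.19725 × 4.69846 = 0.927.

0.927 Mg apfu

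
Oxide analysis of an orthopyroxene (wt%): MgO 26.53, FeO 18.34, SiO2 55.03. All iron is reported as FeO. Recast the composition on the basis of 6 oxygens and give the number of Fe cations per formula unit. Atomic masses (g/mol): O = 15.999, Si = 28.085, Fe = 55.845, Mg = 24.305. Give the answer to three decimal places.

26.53 wt% MgO ÷ 40.304 g/mol = 0.65825 mol, giving 0.65825 Mg and 0.65825 O.
18.34 wt% FeO ÷ 71.844 g/mol = 0.25528 mol, giving 0.25528 Fe and 0.25528 O.
55.03 wt% SiO2 ÷ 60.083 g/mol = 0.91590 mol, giving 0.91590 Si and 1.83180 O.
Oxygen sums to 2.74533; scaling by 6/2.74533 = 2.18553 puts the formula on 6 O.
Fe: 0.25528 × 2.18553 = 0.558 atoms per formula unit.

0.558 Fe apfu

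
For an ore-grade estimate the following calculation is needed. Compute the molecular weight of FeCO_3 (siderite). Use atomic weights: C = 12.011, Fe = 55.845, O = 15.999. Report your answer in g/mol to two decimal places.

115.85 g/mol

The formula mass is the sum 1(55.845) + 1(12.011) + 3(15.999).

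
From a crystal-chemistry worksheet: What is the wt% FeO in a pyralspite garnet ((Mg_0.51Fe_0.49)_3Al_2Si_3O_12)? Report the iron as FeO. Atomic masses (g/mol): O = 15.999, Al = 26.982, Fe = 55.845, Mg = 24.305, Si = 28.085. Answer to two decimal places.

23.50 wt%

Formula mass = 449.486 g/mol.
1.47 Fe → 1.4700 mol FeO per formula unit; M(FeO) = 71.844, so FeO mass = 105.611 g.
105.611/449.486 × 100 = 23.50 wt%.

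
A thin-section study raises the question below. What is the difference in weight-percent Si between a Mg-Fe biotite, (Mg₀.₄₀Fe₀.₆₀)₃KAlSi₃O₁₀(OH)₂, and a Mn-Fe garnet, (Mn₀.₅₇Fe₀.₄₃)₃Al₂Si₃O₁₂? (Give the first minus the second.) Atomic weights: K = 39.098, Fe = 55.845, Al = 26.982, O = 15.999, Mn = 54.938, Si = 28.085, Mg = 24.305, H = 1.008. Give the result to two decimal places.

0.79 percentage points

M((Mg₀.₄₀Fe₀.₆₀)₃KAlSi₃O₁₀(OH)₂) = 474.026 g/mol, so wt% Si = 84.255/474.026 × 100 = 17.77%.
M((Mn₀.₅₇Fe₀.₄₃)₃Al₂Si₃O₁₂) = 496.191 g/mol, so wt% Si = 84.255/496.191 × 100 = 16.98%.
17.77 − 16.98 = 0.79 pp.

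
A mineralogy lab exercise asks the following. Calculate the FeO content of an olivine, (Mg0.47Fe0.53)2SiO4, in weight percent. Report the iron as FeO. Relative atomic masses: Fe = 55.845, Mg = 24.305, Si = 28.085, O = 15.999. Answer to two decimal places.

43.74 wt%

M((Mg0.47Fe0.53)2SiO4) = 174.123 g/mol; M(FeO) = 71.844 g/mol.
Moles FeO per formula unit = 1.06 Fe ÷ 1 = 1.0600.
FeO fraction = (1.0600 × 71.844) / 174.123 = 76.155/174.123 = 0.4374.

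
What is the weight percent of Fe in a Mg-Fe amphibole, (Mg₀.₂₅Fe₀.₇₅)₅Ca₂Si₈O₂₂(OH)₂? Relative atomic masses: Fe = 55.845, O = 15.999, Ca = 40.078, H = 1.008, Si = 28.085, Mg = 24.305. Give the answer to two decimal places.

22.50 weight percent

Formula mass = 1.25*24.305 + 3.75*55.845 + 2*40.078 + 8*28.085 + 24*15.999 + 2*1.008 = 930.628 g/mol, of which 209.419 g is Fe.
So Fe makes up 209.419/930.628 = 0.2250 of the mass, i.e. 22.50%.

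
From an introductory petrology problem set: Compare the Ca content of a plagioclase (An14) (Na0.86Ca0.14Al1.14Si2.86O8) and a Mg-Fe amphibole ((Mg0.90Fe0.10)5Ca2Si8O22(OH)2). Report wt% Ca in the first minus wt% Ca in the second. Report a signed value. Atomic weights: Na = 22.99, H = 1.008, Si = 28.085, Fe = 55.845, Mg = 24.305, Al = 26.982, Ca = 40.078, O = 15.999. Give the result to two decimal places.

-7.56 percentage points

First mineral: 5.611 g Ca in 264.457 g formula = 2.12 wt% Ca.
Second mineral: 80.156 g Ca in 828.123 g formula = 9.68 wt% Ca.
2.12% − 9.68% gives a difference of -7.56 percentage points.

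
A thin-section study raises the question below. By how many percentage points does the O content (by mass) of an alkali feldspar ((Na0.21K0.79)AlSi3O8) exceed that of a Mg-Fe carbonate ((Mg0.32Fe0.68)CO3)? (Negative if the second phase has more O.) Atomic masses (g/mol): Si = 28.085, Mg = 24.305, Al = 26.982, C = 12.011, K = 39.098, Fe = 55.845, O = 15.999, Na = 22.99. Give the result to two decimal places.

1.17 percentage points

O in (Na0.21K0.79)AlSi3O8: molar mass 274.944 g/mol; 8×15.999 = 127.992 g → 46.55 wt%.
O in (Mg0.32Fe0.68)CO3: molar mass 105.760 g/mol; 3×15.999 = 47.997 g → 45.38 wt%.
Difference = 46.55 − 45.38 = 1.17 percentage points.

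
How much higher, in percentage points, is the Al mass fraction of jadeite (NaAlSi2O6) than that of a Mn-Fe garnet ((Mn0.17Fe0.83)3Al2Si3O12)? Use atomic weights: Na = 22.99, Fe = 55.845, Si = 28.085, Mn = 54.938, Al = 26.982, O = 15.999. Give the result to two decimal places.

2.50 percentage points

First mineral: 26.982 g Al in 202.136 g formula = 13.35 wt% Al.
Second mineral: 53.964 g Al in 497.279 g formula = 10.85 wt% Al.
13.35% − 10.85% gives a difference of 2.50 percentage points.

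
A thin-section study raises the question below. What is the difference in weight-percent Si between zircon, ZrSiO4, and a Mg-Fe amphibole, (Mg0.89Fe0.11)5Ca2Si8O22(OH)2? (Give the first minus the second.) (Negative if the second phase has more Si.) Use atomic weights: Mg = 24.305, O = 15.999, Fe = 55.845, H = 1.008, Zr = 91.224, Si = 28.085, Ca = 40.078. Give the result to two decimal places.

-11.76 percentage points

First mineral: 28.085 g Si in 183.305 g formula = 15.32 wt% Si.
Second mineral: 224.680 g Si in 829.700 g formula = 27.08 wt% Si.
15.32% − 27.08% gives a difference of -11.76 percentage points.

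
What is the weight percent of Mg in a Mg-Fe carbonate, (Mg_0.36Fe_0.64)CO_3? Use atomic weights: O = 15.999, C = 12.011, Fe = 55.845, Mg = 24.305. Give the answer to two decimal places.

Formula mass = 0.36·24.305 + 0.64·55.845 + 1·12.011 + 3·15.999 = 104.499 g/mol, of which 8.750 g is Mg.
So Mg makes up 8.750/104.499 = 0.0837 of the mass, i.e. 8.37%.

8.37 mass %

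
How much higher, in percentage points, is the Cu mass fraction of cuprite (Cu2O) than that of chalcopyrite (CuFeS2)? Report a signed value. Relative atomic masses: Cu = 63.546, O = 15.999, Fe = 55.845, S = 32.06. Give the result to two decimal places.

54.19 percentage points

First mineral: 127.092 g Cu in 143.091 g formula = 88.82 wt% Cu.
Second mineral: 63.546 g Cu in 183.511 g formula = 34.63 wt% Cu.
88.82% − 34.63% gives a difference of 54.19 percentage points.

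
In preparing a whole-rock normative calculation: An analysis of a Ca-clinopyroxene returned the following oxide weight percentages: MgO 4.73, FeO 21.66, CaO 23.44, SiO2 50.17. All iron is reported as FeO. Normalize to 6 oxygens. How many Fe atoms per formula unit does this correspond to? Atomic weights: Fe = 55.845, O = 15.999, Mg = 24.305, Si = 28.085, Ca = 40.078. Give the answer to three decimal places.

MgO (M=40.304): mol = 0.11736; Mg = 0.11736, O = 0.11736.
FeO (M=71.844): mol = 0.30149; Fe = 0.30149, O = 0.30149.
CaO (M=56.077): mol = 0.41800; Ca = 0.41800, O = 0.41800.
SiO2 (M=60.083): mol = 0.83501; Si = 0.83501, O = 1.67002.
ΣO = 2.50687; factor = 6/ΣO = 2.39342.
Fe apfu = 0.30149 × 2.39342 = 0.722.

0.722 Fe apfu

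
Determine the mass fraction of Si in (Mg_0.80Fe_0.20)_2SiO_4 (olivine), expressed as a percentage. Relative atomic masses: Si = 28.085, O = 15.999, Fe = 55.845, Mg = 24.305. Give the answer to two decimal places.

Formula mass = 1.60*24.305 + 0.40*55.845 + 1*28.085 + 4*15.999 = 153.307 g/mol, of which 28.085 g is Si.
So Si makes up 28.085/153.307 = 0.1832 of the mass, i.e. 18.32%.

18.32 mass %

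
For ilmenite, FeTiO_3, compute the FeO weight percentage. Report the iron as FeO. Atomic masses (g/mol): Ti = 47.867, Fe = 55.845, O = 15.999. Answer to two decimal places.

Molar mass of FeTiO_3 = 1·55.845 + 1·47.867 + 3·15.999 = 151.709 g/mol.
Each formula unit contains 1 Fe, equivalent to 1/1 = 1.0000 mol FeO.
M(FeO) = 1×55.845 + 1×15.999 = 71.844 g/mol.
Mass of FeO per formula unit = 1.0000 × 71.844 = 71.844 g.
FeO wt% = 71.844 / 151.709 × 100 = 47.36%.

47.36 wt%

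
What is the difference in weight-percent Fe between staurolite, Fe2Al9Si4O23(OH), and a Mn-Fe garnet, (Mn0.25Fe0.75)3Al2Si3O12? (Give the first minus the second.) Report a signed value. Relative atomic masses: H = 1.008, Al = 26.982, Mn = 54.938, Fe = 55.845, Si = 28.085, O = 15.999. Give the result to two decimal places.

-12.17 percentage points

Fe in Fe2Al9Si4O23(OH): molar mass 851.852 g/mol; 2×55.845 = 111.690 g → 13.11 wt%.
Fe in (Mn0.25Fe0.75)3Al2Si3O12: molar mass 497.062 g/mol; 2.25×55.845 = 125.651 g → 25.28 wt%.
Difference = 13.11 − 25.28 = -12.17 percentage points.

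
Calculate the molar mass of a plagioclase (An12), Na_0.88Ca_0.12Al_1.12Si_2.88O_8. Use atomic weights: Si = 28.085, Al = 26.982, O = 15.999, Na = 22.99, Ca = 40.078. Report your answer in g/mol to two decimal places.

264.14 g/mol

The formula mass is the sum 0.88×22.99 + 0.12×40.078 + 1.12×26.982 + 2.88×28.085 + 8×15.999.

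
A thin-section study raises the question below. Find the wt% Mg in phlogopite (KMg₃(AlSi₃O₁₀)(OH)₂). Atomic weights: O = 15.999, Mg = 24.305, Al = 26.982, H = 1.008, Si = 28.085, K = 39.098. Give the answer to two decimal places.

17.47 weight percent

Molar mass of KMg₃(AlSi₃O₁₀)(OH)₂: 1*39.098 + 3*24.305 + 1*26.982 + 3*28.085 + 12*15.999 + 2*1.008 = 417.254 g/mol.
Mass of Mg per formula unit: 3 × 24.305 = 72.915 g.
Weight fraction Mg = 72.915 / 417.254 = 0.1747.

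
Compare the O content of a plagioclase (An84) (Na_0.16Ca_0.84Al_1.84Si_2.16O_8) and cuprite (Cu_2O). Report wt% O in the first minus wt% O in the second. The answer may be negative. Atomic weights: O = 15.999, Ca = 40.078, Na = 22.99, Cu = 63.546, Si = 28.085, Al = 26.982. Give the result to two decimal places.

35.25 percentage points

M(Na_0.16Ca_0.84Al_1.84Si_2.16O_8) = 275.646 g/mol, so wt% O = 127.992/275.646 × 100 = 46.43%.
M(Cu_2O) = 143.091 g/mol, so wt% O = 15.999/143.091 × 100 = 11.18%.
46.43 − 11.18 = 35.25 pp.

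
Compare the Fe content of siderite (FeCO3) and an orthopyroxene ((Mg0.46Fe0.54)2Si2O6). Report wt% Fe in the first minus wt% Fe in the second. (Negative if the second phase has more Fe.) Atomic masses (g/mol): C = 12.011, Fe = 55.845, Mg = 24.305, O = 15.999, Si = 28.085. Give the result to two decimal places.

Fe in FeCO3: molar mass 115.853 g/mol; 1×55.845 = 55.845 g → 48.20 wt%.
Fe in (Mg0.46Fe0.54)2Si2O6: molar mass 234.837 g/mol; 1.08×55.845 = 60.313 g → 25.68 wt%.
Difference = 48.20 − 25.68 = 22.52 percentage points.

22.52 percentage points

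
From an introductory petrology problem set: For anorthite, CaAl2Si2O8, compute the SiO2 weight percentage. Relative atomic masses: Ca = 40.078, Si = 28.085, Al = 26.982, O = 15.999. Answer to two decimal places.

43.19 wt%

M(CaAl2Si2O8) = 278.204 g/mol; M(SiO2) = 60.083 g/mol.
Moles SiO2 per formula unit = 2 Si ÷ 1 = 2.0000.
SiO2 fraction = (2.0000 × 60.083) / 278.204 = 120.166/278.204 = 0.4319.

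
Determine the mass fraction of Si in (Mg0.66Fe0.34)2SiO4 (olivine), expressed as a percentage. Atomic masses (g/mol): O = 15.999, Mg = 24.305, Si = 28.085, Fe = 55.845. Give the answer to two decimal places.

Molar mass of (Mg0.66Fe0.34)2SiO4: 1.32·24.305 + 0.68·55.845 + 1·28.085 + 4·15.999 = 162.138 g/mol.
Mass of Si per formula unit: 1 × 28.085 = 28.085 g.
Weight fraction Si = 28.085 / 162.138 = 0.1732.

17.32 wt%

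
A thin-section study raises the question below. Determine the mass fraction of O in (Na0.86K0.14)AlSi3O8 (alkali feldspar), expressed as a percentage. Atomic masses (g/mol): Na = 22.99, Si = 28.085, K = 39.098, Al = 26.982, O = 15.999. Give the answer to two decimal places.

M((Na0.86K0.14)AlSi3O8) = 264.474 g/mol.
O contributes 8 × 15.999 = 127.992 g per mole.
127.992/264.474 = 0.4839 → 48.39%.

48.39 mass %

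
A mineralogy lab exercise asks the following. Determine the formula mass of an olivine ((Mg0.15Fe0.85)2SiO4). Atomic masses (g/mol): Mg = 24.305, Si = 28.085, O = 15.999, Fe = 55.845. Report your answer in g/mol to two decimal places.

194.31 g/mol

M = 0.30*24.305 + 1.70*55.845 + 1*28.085 + 4*15.999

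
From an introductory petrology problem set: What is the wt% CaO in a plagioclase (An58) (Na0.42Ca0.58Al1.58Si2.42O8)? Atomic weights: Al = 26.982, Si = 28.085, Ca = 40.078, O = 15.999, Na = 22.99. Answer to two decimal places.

M(Na0.42Ca0.58Al1.58Si2.42O8) = 271.490 g/mol; M(CaO) = 56.077 g/mol.
Moles CaO per formula unit = 0.58 Ca ÷ 1 = 0.5800.
CaO fraction = (0.5800 × 56.077) / 271.490 = 32.525/271.490 = 0.1198.

11.98 wt%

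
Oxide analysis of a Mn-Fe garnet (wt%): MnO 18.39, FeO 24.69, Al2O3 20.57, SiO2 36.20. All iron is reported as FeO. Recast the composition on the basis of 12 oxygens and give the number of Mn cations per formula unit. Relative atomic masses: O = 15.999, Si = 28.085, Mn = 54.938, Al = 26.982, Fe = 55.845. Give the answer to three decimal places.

MnO (M=70.937): mol = 0.25924; Mn = 0.25924, O = 0.25924.
FeO (M=71.844): mol = 0.34366; Fe = 0.34366, O = 0.34366.
Al2O3 (M=101.961): mol = 0.20174; Al = 0.40348, O = 0.60522.
SiO2 (M=60.083): mol = 0.60250; Si = 0.60250, O = 1.20500.
ΣO = 2.41312; factor = 12/ΣO = 4.97282.
Mn apfu = 0.25924 × 4.97282 = 1.289.

1.289 Mn apfu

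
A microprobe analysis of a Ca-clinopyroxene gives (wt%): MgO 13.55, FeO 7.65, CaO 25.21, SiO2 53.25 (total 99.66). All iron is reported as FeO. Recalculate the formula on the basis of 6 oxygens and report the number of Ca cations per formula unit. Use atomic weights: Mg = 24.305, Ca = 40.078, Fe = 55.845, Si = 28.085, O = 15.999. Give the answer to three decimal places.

MgO: 13.55/40.304 = 0.33619 mol → 0.33619 mol Mg, 0.33619 mol O.
FeO: 7.65/71.844 = 0.10648 mol → 0.10648 mol Fe, 0.10648 mol O.
CaO: 25.21/56.077 = 0.44956 mol → 0.44956 mol Ca, 0.44956 mol O.
SiO2: 53.25/60.083 = 0.88627 mol → 0.88627 mol Si, 1.77254 mol O.
Total oxygen = 2.66477 mol. Normalization factor = 6/2.66477 = 2.25160.
Ca per 6 O = 0.44956 × 2.25160 = 1.012.

1.012 Ca apfu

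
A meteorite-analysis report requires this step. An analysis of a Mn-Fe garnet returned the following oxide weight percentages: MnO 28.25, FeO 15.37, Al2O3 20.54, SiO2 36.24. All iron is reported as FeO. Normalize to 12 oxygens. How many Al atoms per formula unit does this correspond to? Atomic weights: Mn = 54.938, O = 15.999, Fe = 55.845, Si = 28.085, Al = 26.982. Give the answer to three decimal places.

MnO: 28.25/70.937 = 0.39824 mol → 0.39824 mol Mn, 0.39824 mol O.
FeO: 15.37/71.844 = 0.21394 mol → 0.21394 mol Fe, 0.21394 mol O.
Al2O3: 20.54/101.961 = 0.20145 mol → 0.40290 mol Al, 0.60435 mol O.
SiO2: 36.24/60.083 = 0.60317 mol → 0.60317 mol Si, 1.20634 mol O.
Total oxygen = 2.42287 mol. Normalization factor = 12/2.42287 = 4.95280.
Al per 12 O = 0.40290 × 4.95280 = 1.995.

1.995 Al apfu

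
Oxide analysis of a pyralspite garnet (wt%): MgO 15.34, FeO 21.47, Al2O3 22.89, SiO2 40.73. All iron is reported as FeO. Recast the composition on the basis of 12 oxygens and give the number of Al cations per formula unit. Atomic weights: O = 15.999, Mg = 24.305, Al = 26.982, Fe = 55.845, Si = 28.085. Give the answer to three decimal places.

MgO (M=40.304): mol = 0.38061; Mg = 0.38061, O = 0.38061.
FeO (M=71.844): mol = 0.29884; Fe = 0.29884, O = 0.29884.
Al2O3 (M=101.961): mol = 0.22450; Al = 0.44900, O = 0.67350.
SiO2 (M=60.083): mol = 0.67790; Si = 0.67790, O = 1.35580.
ΣO = 2.70875; factor = 12/ΣO = 4.43009.
Al apfu = 0.44900 × 4.43009 = 1.989.

1.989 Al apfu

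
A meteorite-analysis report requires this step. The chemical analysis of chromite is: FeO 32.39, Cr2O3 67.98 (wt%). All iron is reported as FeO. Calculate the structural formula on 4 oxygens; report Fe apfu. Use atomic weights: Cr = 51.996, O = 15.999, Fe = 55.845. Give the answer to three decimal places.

1.006 Fe apfu

FeO: 32.39/71.844 = 0.45084 mol → 0.45084 mol Fe, 0.45084 mol O.
Cr2O3: 67.98/151.989 = 0.44727 mol → 0.89454 mol Cr, 1.34181 mol O.
Total oxygen = 1.79265 mol. Normalization factor = 4/1.79265 = 2.23133.
Fe per 4 O = 0.45084 × 2.23133 = 1.006.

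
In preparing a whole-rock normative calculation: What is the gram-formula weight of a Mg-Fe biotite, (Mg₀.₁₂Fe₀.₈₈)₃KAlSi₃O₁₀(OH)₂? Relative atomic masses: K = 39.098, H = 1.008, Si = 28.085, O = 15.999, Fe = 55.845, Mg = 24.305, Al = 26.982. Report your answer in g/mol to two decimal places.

M = 0.36(24.305) + 2.64(55.845) + 1(39.098) + 1(26.982) + 3(28.085) + 12(15.999) + 2(1.008)

500.52 g/mol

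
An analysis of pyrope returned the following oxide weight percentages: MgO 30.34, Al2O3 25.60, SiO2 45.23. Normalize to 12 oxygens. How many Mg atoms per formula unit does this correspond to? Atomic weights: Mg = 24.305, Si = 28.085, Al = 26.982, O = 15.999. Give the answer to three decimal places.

MgO (M=40.304): mol = 0.75278; Mg = 0.75278, O = 0.75278.
Al2O3 (M=101.961): mol = 0.25108; Al = 0.50216, O = 0.75324.
SiO2 (M=60.083): mol = 0.75279; Si = 0.75279, O = 1.50558.
ΣO = 3.01160; factor = 12/ΣO = 3.98459.
Mg apfu = 0.75278 × 3.98459 = 3.000.

3.000 Mg apfu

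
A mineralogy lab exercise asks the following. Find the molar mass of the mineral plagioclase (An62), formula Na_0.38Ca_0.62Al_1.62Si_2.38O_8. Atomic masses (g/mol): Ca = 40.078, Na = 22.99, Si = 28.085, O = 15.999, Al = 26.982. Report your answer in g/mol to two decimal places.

Na: 0.38 × 22.99 = 8.7362
Ca: 0.62 × 40.078 = 24.8484
Al: 1.62 × 26.982 = 43.7108
Si: 2.38 × 28.085 = 66.8423
O: 8 × 15.999 = 127.9920
Summing the contributions gives the formula mass.

272.13 g/mol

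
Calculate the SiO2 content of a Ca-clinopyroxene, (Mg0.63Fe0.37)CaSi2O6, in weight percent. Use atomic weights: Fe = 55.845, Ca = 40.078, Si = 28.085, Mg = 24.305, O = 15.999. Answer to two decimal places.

M((Mg0.63Fe0.37)CaSi2O6) = 228.217 g/mol; M(SiO2) = 60.083 g/mol.
Moles SiO2 per formula unit = 2 Si ÷ 1 = 2.0000.
SiO2 fraction = (2.0000 × 60.083) / 228.217 = 120.166/228.217 = 0.5265.

52.65 wt%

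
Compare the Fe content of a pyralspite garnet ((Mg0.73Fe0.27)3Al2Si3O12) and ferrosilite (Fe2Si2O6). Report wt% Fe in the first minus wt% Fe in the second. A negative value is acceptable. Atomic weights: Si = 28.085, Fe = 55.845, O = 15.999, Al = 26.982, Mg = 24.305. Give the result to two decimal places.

Fe in (Mg0.73Fe0.27)3Al2Si3O12: molar mass 428.669 g/mol; 0.81×55.845 = 45.234 g → 10.55 wt%.
Fe in Fe2Si2O6: molar mass 263.854 g/mol; 2×55.845 = 111.690 g → 42.33 wt%.
Difference = 10.55 − 42.33 = -31.78 percentage points.

-31.78 percentage points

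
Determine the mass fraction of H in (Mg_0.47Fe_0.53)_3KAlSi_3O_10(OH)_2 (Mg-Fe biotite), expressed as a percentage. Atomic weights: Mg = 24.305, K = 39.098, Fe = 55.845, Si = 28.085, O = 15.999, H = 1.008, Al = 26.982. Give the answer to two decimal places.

0.43 weight percent

M((Mg_0.47Fe_0.53)_3KAlSi_3O_10(OH)_2) = 467.403 g/mol.
H contributes 2 × 1.008 = 2.016 g per mole.
2.016/467.403 = 0.0043 → 0.43%.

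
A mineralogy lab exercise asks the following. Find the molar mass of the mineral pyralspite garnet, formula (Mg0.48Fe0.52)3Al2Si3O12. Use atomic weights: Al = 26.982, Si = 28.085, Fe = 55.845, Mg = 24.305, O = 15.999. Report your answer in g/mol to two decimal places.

M = 1.44(24.305) + 1.56(55.845) + 2(26.982) + 3(28.085) + 12(15.999)

452.32 g/mol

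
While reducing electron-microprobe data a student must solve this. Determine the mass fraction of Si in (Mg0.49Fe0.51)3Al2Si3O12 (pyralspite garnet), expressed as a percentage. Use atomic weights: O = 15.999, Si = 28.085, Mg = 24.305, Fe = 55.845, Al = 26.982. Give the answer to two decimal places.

Molar mass of (Mg0.49Fe0.51)3Al2Si3O12: 1.47*24.305 + 1.53*55.845 + 2*26.982 + 3*28.085 + 12*15.999 = 451.378 g/mol.
Mass of Si per formula unit: 3 × 28.085 = 84.255 g.
Weight fraction Si = 84.255 / 451.378 = 0.1867.

18.67 weight percent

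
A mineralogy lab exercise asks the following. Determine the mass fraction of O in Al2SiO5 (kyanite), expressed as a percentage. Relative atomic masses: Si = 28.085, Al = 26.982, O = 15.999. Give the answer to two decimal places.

Formula mass = 2*26.982 + 1*28.085 + 5*15.999 = 162.044 g/mol, of which 79.995 g is O.
So O makes up 79.995/162.044 = 0.4937 of the mass, i.e. 49.37%.

49.37 mass %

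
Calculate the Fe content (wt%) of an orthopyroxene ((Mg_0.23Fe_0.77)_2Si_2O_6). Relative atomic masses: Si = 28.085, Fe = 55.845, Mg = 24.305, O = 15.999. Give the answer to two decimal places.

Formula mass = 0.46*24.305 + 1.54*55.845 + 2*28.085 + 6*15.999 = 249.346 g/mol, of which 86.001 g is Fe.
So Fe makes up 86.001/249.346 = 0.3449 of the mass, i.e. 34.49%.

34.49 wt%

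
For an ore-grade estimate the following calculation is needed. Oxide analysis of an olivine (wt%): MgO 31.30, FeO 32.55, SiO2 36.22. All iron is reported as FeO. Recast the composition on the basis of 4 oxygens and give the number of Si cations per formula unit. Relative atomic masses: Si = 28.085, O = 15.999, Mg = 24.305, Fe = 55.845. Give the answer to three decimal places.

0.990 Si apfu

31.30 wt% MgO ÷ 40.304 g/mol = 0.77660 mol, giving 0.77660 Mg and 0.77660 O.
32.55 wt% FeO ÷ 71.844 g/mol = 0.45306 mol, giving 0.45306 Fe and 0.45306 O.
36.22 wt% SiO2 ÷ 60.083 g/mol = 0.60283 mol, giving 0.60283 Si and 1.20566 O.
Oxygen sums to 2.43532; scaling by 4/2.43532 = 1.64249 puts the formula on 4 O.
Si: 0.60283 × 1.64249 = 0.990 atoms per formula unit.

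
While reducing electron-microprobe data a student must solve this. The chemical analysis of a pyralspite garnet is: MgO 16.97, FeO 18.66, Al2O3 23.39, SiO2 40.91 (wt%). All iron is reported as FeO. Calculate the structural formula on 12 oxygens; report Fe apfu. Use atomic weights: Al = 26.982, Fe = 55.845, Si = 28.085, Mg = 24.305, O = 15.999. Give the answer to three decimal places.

MgO: 16.97/40.304 = 0.42105 mol → 0.42105 mol Mg, 0.42105 mol O.
FeO: 18.66/71.844 = 0.25973 mol → 0.25973 mol Fe, 0.25973 mol O.
Al2O3: 23.39/101.961 = 0.22940 mol → 0.45880 mol Al, 0.68820 mol O.
SiO2: 40.91/60.083 = 0.68089 mol → 0.68089 mol Si, 1.36178 mol O.
Total oxygen = 2.73076 mol. Normalization factor = 12/2.73076 = 4.39438.
Fe per 12 O = 0.25973 × 4.39438 = 1.141.

1.141 Fe apfu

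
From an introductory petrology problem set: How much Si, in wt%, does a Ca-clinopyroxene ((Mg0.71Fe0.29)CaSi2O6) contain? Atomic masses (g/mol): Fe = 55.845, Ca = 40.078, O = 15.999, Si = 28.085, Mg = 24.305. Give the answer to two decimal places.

24.89 wt%

Formula mass = 0.71×24.305 + 0.29×55.845 + 1×40.078 + 2×28.085 + 6×15.999 = 225.694 g/mol, of which 56.170 g is Si.
So Si makes up 56.170/225.694 = 0.2489 of the mass, i.e. 24.89%.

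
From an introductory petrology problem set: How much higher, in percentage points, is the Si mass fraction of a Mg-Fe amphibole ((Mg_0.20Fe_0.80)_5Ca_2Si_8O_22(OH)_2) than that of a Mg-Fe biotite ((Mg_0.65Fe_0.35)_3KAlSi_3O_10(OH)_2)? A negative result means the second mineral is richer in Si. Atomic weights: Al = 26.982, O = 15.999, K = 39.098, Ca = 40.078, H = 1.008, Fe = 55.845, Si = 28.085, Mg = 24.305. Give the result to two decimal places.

5.23 percentage points

First mineral: 224.680 g Si in 938.513 g formula = 23.94 wt% Si.
Second mineral: 84.255 g Si in 450.371 g formula = 18.71 wt% Si.
23.94% − 18.71% gives a difference of 5.23 percentage points.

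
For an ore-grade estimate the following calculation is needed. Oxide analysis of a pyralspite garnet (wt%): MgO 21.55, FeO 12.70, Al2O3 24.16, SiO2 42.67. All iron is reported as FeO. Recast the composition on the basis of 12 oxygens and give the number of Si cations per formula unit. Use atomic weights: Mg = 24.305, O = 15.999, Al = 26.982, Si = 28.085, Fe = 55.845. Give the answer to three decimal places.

MgO (M=40.304): mol = 0.53469; Mg = 0.53469, O = 0.53469.
FeO (M=71.844): mol = 0.17677; Fe = 0.17677, O = 0.17677.
Al2O3 (M=101.961): mol = 0.23695; Al = 0.47390, O = 0.71085.
SiO2 (M=60.083): mol = 0.71018; Si = 0.71018, O = 1.42036.
ΣO = 2.84267; factor = 12/ΣO = 4.22138.
Si apfu = 0.71018 × 4.22138 = 2.998.

2.998 Si apfu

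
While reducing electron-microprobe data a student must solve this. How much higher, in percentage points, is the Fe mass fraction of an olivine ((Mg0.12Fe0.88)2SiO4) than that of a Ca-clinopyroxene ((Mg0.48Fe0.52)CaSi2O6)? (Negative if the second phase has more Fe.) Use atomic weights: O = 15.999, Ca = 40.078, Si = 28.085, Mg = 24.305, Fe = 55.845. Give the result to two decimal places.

37.63 percentage points

M((Mg0.12Fe0.88)2SiO4) = 196.201 g/mol, so wt% Fe = 98.287/196.201 × 100 = 50.10%.
M((Mg0.48Fe0.52)CaSi2O6) = 232.948 g/mol, so wt% Fe = 29.039/232.948 × 100 = 12.47%.
50.10 − 12.47 = 37.63 pp.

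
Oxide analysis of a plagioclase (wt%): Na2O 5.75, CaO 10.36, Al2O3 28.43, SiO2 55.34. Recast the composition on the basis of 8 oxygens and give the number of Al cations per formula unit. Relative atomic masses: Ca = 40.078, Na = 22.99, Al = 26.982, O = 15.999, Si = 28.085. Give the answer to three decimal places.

5.75 wt% Na2O ÷ 61.979 g/mol = 0.09277 mol, giving 0.18554 Na and 0.09277 O.
10.36 wt% CaO ÷ 56.077 g/mol = 0.18475 mol, giving 0.18475 Ca and 0.18475 O.
28.43 wt% Al2O3 ÷ 101.961 g/mol = 0.27883 mol, giving 0.55766 Al and 0.83649 O.
55.34 wt% SiO2 ÷ 60.083 g/mol = 0.92106 mol, giving 0.92106 Si and 1.84212 O.
Oxygen sums to 2.95613; scaling by 8/2.95613 = 2.70624 puts the formula on 8 O.
Al: 0.55766 × 2.70624 = 1.509 atoms per formula unit.

1.509 Al apfu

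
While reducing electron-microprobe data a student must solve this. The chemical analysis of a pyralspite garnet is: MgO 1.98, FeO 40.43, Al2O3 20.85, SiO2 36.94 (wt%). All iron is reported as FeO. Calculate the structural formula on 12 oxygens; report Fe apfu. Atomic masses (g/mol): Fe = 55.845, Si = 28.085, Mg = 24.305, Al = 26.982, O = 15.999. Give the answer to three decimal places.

2.751 Fe apfu

MgO: 1.98/40.304 = 0.04913 mol → 0.04913 mol Mg, 0.04913 mol O.
FeO: 40.43/71.844 = 0.56275 mol → 0.56275 mol Fe, 0.56275 mol O.
Al2O3: 20.85/101.961 = 0.20449 mol → 0.40898 mol Al, 0.61347 mol O.
SiO2: 36.94/60.083 = 0.61482 mol → 0.61482 mol Si, 1.22964 mol O.
Total oxygen = 2.45499 mol. Normalization factor = 12/2.45499 = 4.88800.
Fe per 12 O = 0.56275 × 4.88800 = 2.751.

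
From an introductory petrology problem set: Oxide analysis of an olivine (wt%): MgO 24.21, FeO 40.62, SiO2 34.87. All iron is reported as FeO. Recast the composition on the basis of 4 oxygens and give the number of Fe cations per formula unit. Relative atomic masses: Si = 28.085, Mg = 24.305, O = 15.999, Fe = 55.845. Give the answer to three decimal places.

MgO (M=40.304): mol = 0.60068; Mg = 0.60068, O = 0.60068.
FeO (M=71.844): mol = 0.56539; Fe = 0.56539, O = 0.56539.
SiO2 (M=60.083): mol = 0.58036; Si = 0.58036, O = 1.16072.
ΣO = 2.32679; factor = 4/ΣO = 1.71911.
Fe apfu = 0.56539 × 1.71911 = 0.972.

0.972 Fe apfu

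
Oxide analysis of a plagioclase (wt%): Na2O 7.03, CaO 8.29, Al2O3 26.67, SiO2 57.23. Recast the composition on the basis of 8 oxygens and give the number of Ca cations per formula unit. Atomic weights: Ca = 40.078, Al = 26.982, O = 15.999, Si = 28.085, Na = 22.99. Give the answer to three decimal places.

0.401 Ca apfu

Na2O: 7.03/61.979 = 0.11343 mol → 0.22686 mol Na, 0.11343 mol O.
CaO: 8.29/56.077 = 0.14783 mol → 0.14783 mol Ca, 0.14783 mol O.
Al2O3: 26.67/101.961 = 0.26157 mol → 0.52314 mol Al, 0.78471 mol O.
SiO2: 57.23/60.083 = 0.95252 mol → 0.95252 mol Si, 1.90504 mol O.
Total oxygen = 2.95101 mol. Normalization factor = 8/2.95101 = 2.71094.
Ca per 8 O = 0.14783 × 2.71094 = 0.401.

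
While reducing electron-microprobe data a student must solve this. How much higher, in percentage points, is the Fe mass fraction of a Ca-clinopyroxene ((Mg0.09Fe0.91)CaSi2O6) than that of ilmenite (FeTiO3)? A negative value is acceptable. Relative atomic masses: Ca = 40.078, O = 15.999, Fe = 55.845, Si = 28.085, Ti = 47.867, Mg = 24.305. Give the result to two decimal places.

Fe in (Mg0.09Fe0.91)CaSi2O6: molar mass 245.248 g/mol; 0.91×55.845 = 50.819 g → 20.72 wt%.
Fe in FeTiO3: molar mass 151.709 g/mol; 1×55.845 = 55.845 g → 36.81 wt%.
Difference = 20.72 − 36.81 = -16.09 percentage points.

-16.09 percentage points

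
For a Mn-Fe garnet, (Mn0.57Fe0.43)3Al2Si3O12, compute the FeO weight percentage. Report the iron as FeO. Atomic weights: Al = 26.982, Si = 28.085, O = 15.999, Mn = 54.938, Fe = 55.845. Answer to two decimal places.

18.68 wt%

Formula mass = 496.191 g/mol.
1.29 Fe → 1.2900 mol FeO per formula unit; M(FeO) = 71.844, so FeO mass = 92.679 g.
92.679/496.191 × 100 = 18.68 wt%.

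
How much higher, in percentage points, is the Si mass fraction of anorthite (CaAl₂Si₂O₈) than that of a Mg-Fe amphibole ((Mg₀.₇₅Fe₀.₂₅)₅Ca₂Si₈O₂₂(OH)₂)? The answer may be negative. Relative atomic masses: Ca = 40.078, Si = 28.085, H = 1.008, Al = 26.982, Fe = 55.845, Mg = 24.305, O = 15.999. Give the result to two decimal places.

Si in CaAl₂Si₂O₈: molar mass 278.204 g/mol; 2×28.085 = 56.170 g → 20.19 wt%.
Si in (Mg₀.₇₅Fe₀.₂₅)₅Ca₂Si₈O₂₂(OH)₂: molar mass 851.778 g/mol; 8×28.085 = 224.680 g → 26.38 wt%.
Difference = 20.19 − 26.38 = -6.19 percentage points.

-6.19 percentage points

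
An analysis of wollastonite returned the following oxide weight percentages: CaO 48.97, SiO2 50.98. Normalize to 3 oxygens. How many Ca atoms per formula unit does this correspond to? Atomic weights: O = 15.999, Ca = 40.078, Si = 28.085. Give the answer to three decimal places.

1.019 Ca apfu

48.97 wt% CaO ÷ 56.077 g/mol = 0.87326 mol, giving 0.87326 Ca and 0.87326 O.
50.98 wt% SiO2 ÷ 60.083 g/mol = 0.84849 mol, giving 0.84849 Si and 1.69698 O.
Oxygen sums to 2.57024; scaling by 3/2.57024 = 1.16721 puts the formula on 3 O.
Ca: 0.87326 × 1.16721 = 1.019 atoms per formula unit.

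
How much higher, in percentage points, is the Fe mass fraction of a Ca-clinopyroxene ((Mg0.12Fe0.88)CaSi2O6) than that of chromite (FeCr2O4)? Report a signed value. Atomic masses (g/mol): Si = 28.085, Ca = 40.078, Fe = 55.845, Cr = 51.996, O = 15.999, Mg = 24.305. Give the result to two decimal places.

-4.83 percentage points

Fe in (Mg0.12Fe0.88)CaSi2O6: molar mass 244.302 g/mol; 0.88×55.845 = 49.144 g → 20.12 wt%.
Fe in FeCr2O4: molar mass 223.833 g/mol; 1×55.845 = 55.845 g → 24.95 wt%.
Difference = 20.12 − 24.95 = -4.83 percentage points.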